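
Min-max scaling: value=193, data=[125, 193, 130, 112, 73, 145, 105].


min=73, max=193
(193-73)/(193-73) = 120/120 = 1.0

1.0


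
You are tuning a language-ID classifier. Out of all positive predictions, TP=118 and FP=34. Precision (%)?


Precision = TP/(TP+FP)
= 118/(118+34)
= 118/152 = 77.63%

77.63%


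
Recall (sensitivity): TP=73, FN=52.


Recall = TP/(TP+FN)
= 73/(73+52)
= 73/125 = 58.4%

58.4%


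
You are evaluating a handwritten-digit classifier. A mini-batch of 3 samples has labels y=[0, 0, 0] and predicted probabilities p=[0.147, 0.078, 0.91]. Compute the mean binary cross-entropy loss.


L[0] = -ln(1-0.147) = -ln(0.853) = 0.159
L[1] = -ln(1-0.078) = -ln(0.922) = 0.0812
L[2] = -ln(1-0.91) = -ln(0.09) = 2.4079
mean = (0.159 + 0.0812 + 2.4079)/3 = 0.8827

0.8827


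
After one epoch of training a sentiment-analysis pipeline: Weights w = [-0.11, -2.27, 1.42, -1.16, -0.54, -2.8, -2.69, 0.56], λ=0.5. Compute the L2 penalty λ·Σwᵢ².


‖w‖₂² = (-0.11)² + (-2.27)² + (1.42)² + (-1.16)² + (-0.54)² + (-2.8)² + (-2.69)² + (0.56)²
     = 0.0121 + 5.1529 + 2.0164 + 1.3456 + 0.2916 + 7.84 + 7.2361 + 0.3136
     = 24.2083
λ·‖w‖₂² = 0.5·24.2083 = 12.10415

12.10415


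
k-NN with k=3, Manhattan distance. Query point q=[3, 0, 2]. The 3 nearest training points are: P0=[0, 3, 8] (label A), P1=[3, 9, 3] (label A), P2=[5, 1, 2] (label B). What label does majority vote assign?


d(q,P0) = 12  (label A)
d(q,P1) = 10  (label A)
d(q,P2) = 3  (label B)
Votes: A=2, B=1
Majority → A

A


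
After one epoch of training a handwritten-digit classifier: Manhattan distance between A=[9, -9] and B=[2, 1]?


d = |9-2| + |-9-1|
  = 7 + 10
  = 17

17


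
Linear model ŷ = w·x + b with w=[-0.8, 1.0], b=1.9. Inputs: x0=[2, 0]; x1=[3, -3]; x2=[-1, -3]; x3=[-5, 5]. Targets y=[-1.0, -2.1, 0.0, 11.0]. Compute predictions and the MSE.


ŷ0 = (-0.8)·(2) + (1.0)·(0) + 1.9 = 0.3
ŷ1 = (-0.8)·(3) + (1.0)·(-3) + 1.9 = -3.5
ŷ2 = (-0.8)·(-1) + (1.0)·(-3) + 1.9 = -0.3
ŷ3 = (-0.8)·(-5) + (1.0)·(5) + 1.9 = 10.9
errors² = [1.69, 1.96, 0.09, 0.01]
MSE = 3.7500/4 = 0.9375

0.9375


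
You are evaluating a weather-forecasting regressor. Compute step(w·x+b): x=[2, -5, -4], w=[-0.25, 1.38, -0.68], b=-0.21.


z = (2)·(-0.25) + (-5)·(1.38) + (-4)·(-0.68) - 0.21
  = -4.89
step(z) = 0 (z<0)

0


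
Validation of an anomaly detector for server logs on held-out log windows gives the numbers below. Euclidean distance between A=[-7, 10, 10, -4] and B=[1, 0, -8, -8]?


d = √((-7-1)² + (10-0)² + (10+ 8)² + (-4+ 8)²)
  = √(64 + 100 + 324 + 16)
  = √504 = 22.4499

22.4499


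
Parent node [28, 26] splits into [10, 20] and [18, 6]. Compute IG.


Parent = [28, 26], H_parent = 0.999
H_left = 0.9183 (n=30), H_right = 0.8113 (n=24)
H_children = (30/54)·0.9183 + (24/54)·0.8113 = 0.8707
IG = 0.999 - 0.8707 = 0.1283

0.1283


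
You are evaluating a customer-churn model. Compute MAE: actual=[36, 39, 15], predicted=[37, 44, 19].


Absolute errors: |36-37|=1, |39-44|=5, |15-19|=4
Sum = 10
MAE = 10/3 = 10/3

10/3


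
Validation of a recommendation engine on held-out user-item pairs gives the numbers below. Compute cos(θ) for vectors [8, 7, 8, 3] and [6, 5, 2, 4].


A·B = 8·6 + 7·5 + 8·2 + 3·4 = 111
‖A‖ = √186 = 13.6382, ‖B‖ = √81 = 9
cos = 111/(√186·√81) = 111/√15066 = 0.9043

0.9043


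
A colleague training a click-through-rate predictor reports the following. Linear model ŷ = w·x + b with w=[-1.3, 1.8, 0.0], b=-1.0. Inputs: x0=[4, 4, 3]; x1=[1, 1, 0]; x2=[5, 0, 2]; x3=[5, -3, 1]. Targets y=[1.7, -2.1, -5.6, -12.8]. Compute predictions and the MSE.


ŷ0 = (-1.3)·(4) + (1.8)·(4) + (0.0)·(3) - 1.0 = 1.0
ŷ1 = (-1.3)·(1) + (1.8)·(1) + (0.0)·(0) - 1.0 = -0.5
ŷ2 = (-1.3)·(5) + (1.8)·(0) + (0.0)·(2) - 1.0 = -7.5
ŷ3 = (-1.3)·(5) + (1.8)·(-3) + (0.0)·(1) - 1.0 = -12.9
errors² = [0.49, 2.56, 3.61, 0.01]
MSE = 6.6700/4 = 1.6675

1.6675


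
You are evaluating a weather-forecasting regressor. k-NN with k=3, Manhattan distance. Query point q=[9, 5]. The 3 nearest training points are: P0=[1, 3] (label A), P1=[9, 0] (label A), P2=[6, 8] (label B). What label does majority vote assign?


d(q,P0) = 10  (label A)
d(q,P1) = 5  (label A)
d(q,P2) = 6  (label B)
Votes: A=2, B=1
Majority → A

A


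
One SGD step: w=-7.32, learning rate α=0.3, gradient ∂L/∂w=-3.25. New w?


w_new = w - α·∇
= -7.32 - 0.3·-3.25
= -7.32 + 0.975
= -6.345

-6.345


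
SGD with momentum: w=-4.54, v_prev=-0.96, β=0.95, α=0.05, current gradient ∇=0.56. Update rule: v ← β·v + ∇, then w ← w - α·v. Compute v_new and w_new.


v_new = 0.95·-0.96 + 0.56 = -0.912 + 0.56 = -0.352
w_new = -4.54 - 0.05·-0.352 = -4.54 + 0.0176 = -4.5224

v_new=-0.352, w_new=-4.5224


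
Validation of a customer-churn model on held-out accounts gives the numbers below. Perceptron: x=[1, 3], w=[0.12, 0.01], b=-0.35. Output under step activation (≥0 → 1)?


z = (1)·(0.12) + (3)·(0.01) - 0.35
  = -0.2
step(z) = 0 (z<0)

0


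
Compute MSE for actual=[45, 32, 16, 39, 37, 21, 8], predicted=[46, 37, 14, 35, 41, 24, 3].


Squared errors: (45-46)²=1, (32-37)²=25, (16-14)²=4, (39-35)²=16, (37-41)²=16, (21-24)²=9, (8-3)²=25
Sum = 96
MSE = 96/7 = 96/7

96/7


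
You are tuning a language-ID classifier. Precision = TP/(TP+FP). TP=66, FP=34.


Precision = TP/(TP+FP)
= 66/(66+34)
= 66/100 = 66.0%

66.0%


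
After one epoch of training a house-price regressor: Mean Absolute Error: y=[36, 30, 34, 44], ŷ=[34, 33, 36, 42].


Absolute errors: |36-34|=2, |30-33|=3, |34-36|=2, |44-42|=2
Sum = 9
MAE = 9/4 = 9/4

9/4


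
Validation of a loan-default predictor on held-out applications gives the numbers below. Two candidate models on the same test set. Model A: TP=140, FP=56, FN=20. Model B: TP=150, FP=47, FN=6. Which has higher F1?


Model A: P=140/196=0.7143, R=140/160=0.875, F1=2PR/(P+R)=2TP/(2TP+FP+FN)=280/356=0.7865
Model B: P=150/197=0.7614, R=150/156=0.9615, F1=2PR/(P+R)=2TP/(2TP+FP+FN)=300/353=0.8499
0.7865 < 0.8499 → Model B

Model B


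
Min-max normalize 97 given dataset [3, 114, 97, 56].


min=3, max=114
(97-3)/(114-3) = 94/111 = 0.8468

0.8468


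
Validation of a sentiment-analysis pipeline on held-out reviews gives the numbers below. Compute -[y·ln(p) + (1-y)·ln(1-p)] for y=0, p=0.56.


BCE = -[y·ln(p) + (1-y)·ln(1-p)]
= -0 - 1·ln(1-0.56)
= -ln(0.44) = 0.821

0.821


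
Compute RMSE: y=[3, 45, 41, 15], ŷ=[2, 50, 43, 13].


MSE = 34/4 = 8.5
RMSE = √(34/4) = 2.9155

2.9155


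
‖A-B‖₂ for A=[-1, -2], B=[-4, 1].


d = √((-1+ 4)² + (-2-1)²)
  = √(9 + 9)
  = √18 = 4.2426

4.2426


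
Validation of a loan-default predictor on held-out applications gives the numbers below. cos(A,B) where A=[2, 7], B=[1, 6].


A·B = 2·1 + 7·6 = 44
‖A‖ = √53 = 7.2801, ‖B‖ = √37 = 6.0828
cos = 44/(√53·√37) = 44/√1961 = 0.9936

0.9936


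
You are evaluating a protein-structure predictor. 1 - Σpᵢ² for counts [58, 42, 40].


Probabilities: [58/140, 42/140, 40/140] ≈ [0.4143, 0.3, 0.2857]
Σpᵢ² = (3364 + 1764 + 1600)/140² = 6728/19600
Gini = 1 - Σpᵢ² = 1 - 6728/19600 = 0.6567

0.6567


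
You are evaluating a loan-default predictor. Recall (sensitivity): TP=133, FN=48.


Recall = TP/(TP+FN)
= 133/(133+48)
= 133/181 = 73.48%

73.48%


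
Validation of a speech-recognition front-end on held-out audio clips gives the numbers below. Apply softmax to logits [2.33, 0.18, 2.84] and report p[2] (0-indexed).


Exponentials: e^2.33=10.2779, e^0.18=1.1972, e^2.84=17.1158
Sum = 28.5909
Softmax = [0.3595, 0.0419, 0.5986]
p[2] = 17.1158/28.5909 = 0.5986

0.5986


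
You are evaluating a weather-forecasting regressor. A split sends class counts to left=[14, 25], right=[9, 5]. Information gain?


Parent = [23, 30], H_parent = 0.9874
H_left = 0.9418 (n=39), H_right = 0.9403 (n=14)
H_children = (39/53)·0.9418 + (14/53)·0.9403 = 0.9414
IG = 0.9874 - 0.9414 = 0.046

0.046


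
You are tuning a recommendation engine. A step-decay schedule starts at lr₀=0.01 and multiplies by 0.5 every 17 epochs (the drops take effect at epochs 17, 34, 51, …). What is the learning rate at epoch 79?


n_drops = ⌊79/17⌋ = 4
lr = 0.01·0.5^4 = 0.01·0.0625 = 0.000625

0.000625


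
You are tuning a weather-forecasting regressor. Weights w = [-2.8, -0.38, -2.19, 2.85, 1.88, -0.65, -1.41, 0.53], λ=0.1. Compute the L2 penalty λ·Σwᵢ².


‖w‖₂² = (-2.8)² + (-0.38)² + (-2.19)² + (2.85)² + (1.88)² + (-0.65)² + (-1.41)² + (0.53)²
     = 7.84 + 0.1444 + 4.7961 + 8.1225 + 3.5344 + 0.4225 + 1.9881 + 0.2809
     = 27.1289
λ·‖w‖₂² = 0.1·27.1289 = 2.71289

2.71289


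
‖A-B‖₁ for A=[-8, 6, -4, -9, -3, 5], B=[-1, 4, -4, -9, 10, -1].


d = |-8+ 1| + |6-4| + |-4+ 4| + |-9+ 9| + |-3-10| + |5+ 1|
  = 7 + 2 + 0 + 0 + 13 + 6
  = 28

28


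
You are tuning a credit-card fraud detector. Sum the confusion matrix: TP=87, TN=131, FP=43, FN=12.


Total = TP + TN + FP + FN
= 87 + 131 + 43 + 12
= 273
(Predicted positive: 130, predicted negative: 143)

273


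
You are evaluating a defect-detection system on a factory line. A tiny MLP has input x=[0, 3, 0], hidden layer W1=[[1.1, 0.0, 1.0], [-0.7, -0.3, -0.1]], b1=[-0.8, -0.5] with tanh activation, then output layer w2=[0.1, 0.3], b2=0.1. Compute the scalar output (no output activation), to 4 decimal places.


z1[0] = (1.1)·(0) + (0.0)·(3) + (1.0)·(0) - 0.8 = -0.8
z1[1] = (-0.7)·(0) + (-0.3)·(3) + (-0.1)·(0) - 0.5 = -1.4
h = tanh(z1) = [-0.664, -0.8854]
output = (0.1)·(-0.664) + (0.3)·(-0.8854) + 0.1 = -0.232

-0.232


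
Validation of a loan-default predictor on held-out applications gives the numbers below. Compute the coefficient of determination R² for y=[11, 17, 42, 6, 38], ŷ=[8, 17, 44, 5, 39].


ȳ = 22.8
SS_res = Σ(y-ŷ)² = 15
SS_tot = Σ(y-ȳ)² = 1054.8
R² = 1 - SS_res/SS_tot = 1 - 0.0142 = 0.9858

0.9858


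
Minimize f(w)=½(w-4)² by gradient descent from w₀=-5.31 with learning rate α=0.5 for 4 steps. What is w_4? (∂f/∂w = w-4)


step 1: grad = -5.31-4 = -9.31; w = -5.31 - 0.5·(-9.31) = -0.655
step 2: grad = -0.655-4 = -4.655; w = -0.655 - 0.5·(-4.655) = 1.6725
step 3: grad = 1.6725-4 = -2.3275; w = 1.6725 - 0.5·(-2.3275) = 2.83625
step 4: grad = 2.83625-4 = -1.16375; w = 2.83625 - 0.5·(-1.16375) = 3.418125

3.418125


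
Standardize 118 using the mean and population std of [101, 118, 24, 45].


μ = 72, σ = 38.6975
z = (118 - 72)/38.6975 = 1.1887

1.1887


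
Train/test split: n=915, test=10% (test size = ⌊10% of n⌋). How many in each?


Test = ⌊915·10/100⌋ = 91
Train = 915 - 91 = 824

Train: 824, Test: 91


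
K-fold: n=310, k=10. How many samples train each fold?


Fold size = 310/10 = 31
Training per fold = 310 - 31 = 279

279


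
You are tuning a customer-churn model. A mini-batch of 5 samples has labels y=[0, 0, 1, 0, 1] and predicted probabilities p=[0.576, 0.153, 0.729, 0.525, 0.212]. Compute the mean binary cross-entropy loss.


L[0] = -ln(1-0.576) = -ln(0.424) = 0.858
L[1] = -ln(1-0.153) = -ln(0.847) = 0.1661
L[2] = -ln(0.729) = 0.3161
L[3] = -ln(1-0.525) = -ln(0.475) = 0.7444
L[4] = -ln(0.212) = 1.5512
mean = (0.858 + 0.1661 + 0.3161 + 0.7444 + 1.5512)/5 = 0.7272

0.7272


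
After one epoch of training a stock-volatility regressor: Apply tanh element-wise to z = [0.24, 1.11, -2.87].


tanh(0.24) = 0.2355
tanh(1.11) = 0.8041
tanh(-2.87) = -0.9936
result = [0.2355, 0.8041, -0.9936]

[0.2355, 0.8041, -0.9936]


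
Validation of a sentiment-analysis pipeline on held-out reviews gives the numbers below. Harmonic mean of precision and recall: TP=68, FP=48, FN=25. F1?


Precision = 68/116 = 0.5862
Recall = 68/93 = 0.7312
F1 = 2·P·R/(P+R) = 2·TP/(2·TP+FP+FN) = 136/(136+48+25) = 136/209 = 0.6507

0.6507


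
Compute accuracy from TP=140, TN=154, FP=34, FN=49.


Accuracy = (TP+TN)/(TP+TN+FP+FN)
= (140+154)/(377)
= 294/377 = 77.98%

77.98%


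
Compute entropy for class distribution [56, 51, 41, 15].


Probabilities: [56/163, 51/163, 41/163, 15/163] ≈ [0.3436, 0.3129, 0.2515, 0.092]
H = -((56/163)·log₂(56/163) + (51/163)·log₂(51/163) + (41/163)·log₂(41/163) + (15/163)·log₂(15/163))
  = 1.8716 bits

1.8716 bits


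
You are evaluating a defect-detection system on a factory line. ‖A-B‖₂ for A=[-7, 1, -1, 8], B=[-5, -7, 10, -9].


d = √((-7+ 5)² + (1+ 7)² + (-1-10)² + (8+ 9)²)
  = √(4 + 64 + 121 + 289)
  = √478 = 21.8632

21.8632


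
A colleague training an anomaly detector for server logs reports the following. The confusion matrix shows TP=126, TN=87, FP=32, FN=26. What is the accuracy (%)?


Accuracy = (TP+TN)/(TP+TN+FP+FN)
= (126+87)/(271)
= 213/271 = 78.6%

78.6%


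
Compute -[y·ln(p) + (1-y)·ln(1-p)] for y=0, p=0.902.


BCE = -[y·ln(p) + (1-y)·ln(1-p)]
= -0 - 1·ln(1-0.902)
= -ln(0.098) = 2.3228

2.3228


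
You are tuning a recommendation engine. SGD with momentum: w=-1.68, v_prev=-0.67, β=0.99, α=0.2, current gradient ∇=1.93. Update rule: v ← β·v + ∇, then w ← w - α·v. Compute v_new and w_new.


v_new = 0.99·-0.67 + 1.93 = -0.6633 + 1.93 = 1.2667
w_new = -1.68 - 0.2·1.2667 = -1.68 - 0.25334 = -1.93334

v_new=1.2667, w_new=-1.93334


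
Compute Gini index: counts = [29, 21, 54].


Probabilities: [29/104, 21/104, 54/104] ≈ [0.2788, 0.2019, 0.5192]
Σpᵢ² = (841 + 441 + 2916)/104² = 4198/10816
Gini = 1 - Σpᵢ² = 1 - 4198/10816 = 0.6119

0.6119


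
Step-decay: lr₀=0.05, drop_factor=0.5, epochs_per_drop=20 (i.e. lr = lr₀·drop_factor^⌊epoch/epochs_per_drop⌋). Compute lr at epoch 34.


n_drops = ⌊34/20⌋ = 1
lr = 0.05·0.5^1 = 0.05·0.5 = 0.025

0.025


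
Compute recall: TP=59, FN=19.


Recall = TP/(TP+FN)
= 59/(59+19)
= 59/78 = 75.64%

75.64%


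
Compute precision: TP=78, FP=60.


Precision = TP/(TP+FP)
= 78/(78+60)
= 78/138 = 56.52%

56.52%


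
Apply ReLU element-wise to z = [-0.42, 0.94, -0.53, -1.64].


ReLU(-0.42) = max(0, -0.42) = 0.0
ReLU(0.94) = max(0, 0.94) = 0.94
ReLU(-0.53) = max(0, -0.53) = 0.0
ReLU(-1.64) = max(0, -1.64) = 0.0
result = [0.0, 0.94, 0.0, 0.0]

[0.0, 0.94, 0.0, 0.0]


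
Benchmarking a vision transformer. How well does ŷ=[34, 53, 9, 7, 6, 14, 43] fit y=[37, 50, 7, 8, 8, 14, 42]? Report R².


ȳ = 23.7143
SS_res = Σ(y-ŷ)² = 28
SS_tot = Σ(y-ȳ)² = 2069.43
R² = 1 - SS_res/SS_tot = 1 - 0.0135 = 0.9865

0.9865


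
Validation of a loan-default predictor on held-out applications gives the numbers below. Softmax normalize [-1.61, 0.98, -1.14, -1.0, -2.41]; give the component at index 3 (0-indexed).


Exponentials: e^-1.61=0.1999, e^0.98=2.6645, e^-1.14=0.3198, e^-1.0=0.3679, e^-2.41=0.0898
Sum = 3.6419
Softmax = [0.0549, 0.7316, 0.0878, 0.101, 0.0247]
p[3] = 0.3679/3.6419 = 0.101

0.101


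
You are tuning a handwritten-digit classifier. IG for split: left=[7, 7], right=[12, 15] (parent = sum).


Parent = [19, 22], H_parent = 0.9961
H_left = 1 (n=14), H_right = 0.9911 (n=27)
H_children = (14/41)·1 + (27/41)·0.9911 = 0.9941
IG = 0.9961 - 0.9941 = 0.002

0.002


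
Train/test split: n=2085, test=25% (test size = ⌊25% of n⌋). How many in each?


Test = ⌊2085·25/100⌋ = 521
Train = 2085 - 521 = 1564

Train: 1564, Test: 521


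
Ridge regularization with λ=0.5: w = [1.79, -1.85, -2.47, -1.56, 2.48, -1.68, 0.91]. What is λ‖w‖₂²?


‖w‖₂² = (1.79)² + (-1.85)² + (-2.47)² + (-1.56)² + (2.48)² + (-1.68)² + (0.91)²
     = 3.2041 + 3.4225 + 6.1009 + 2.4336 + 6.1504 + 2.8224 + 0.8281
     = 24.962
λ·‖w‖₂² = 0.5·24.962 = 12.481

12.481


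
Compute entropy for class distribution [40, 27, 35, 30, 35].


Probabilities: [40/167, 27/167, 35/167, 30/167, 35/167] ≈ [0.2395, 0.1617, 0.2096, 0.1796, 0.2096]
H = -((40/167)·log₂(40/167) + (27/167)·log₂(27/167) + (35/167)·log₂(35/167) + (30/167)·log₂(30/167) + (35/167)·log₂(35/167))
  = 2.3088 bits

2.3088 bits


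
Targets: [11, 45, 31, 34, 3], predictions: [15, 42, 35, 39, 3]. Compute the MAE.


Absolute errors: |11-15|=4, |45-42|=3, |31-35|=4, |34-39|=5, |3-3|=0
Sum = 16
MAE = 16/5 = 16/5

16/5


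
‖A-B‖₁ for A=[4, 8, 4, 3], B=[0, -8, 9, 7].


d = |4-0| + |8+ 8| + |4-9| + |3-7|
  = 4 + 16 + 5 + 4
  = 29

29


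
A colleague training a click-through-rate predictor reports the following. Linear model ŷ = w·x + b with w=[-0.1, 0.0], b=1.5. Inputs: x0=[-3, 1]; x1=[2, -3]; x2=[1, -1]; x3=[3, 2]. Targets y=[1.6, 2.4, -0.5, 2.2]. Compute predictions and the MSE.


ŷ0 = (-0.1)·(-3) + (0.0)·(1) + 1.5 = 1.8
ŷ1 = (-0.1)·(2) + (0.0)·(-3) + 1.5 = 1.3
ŷ2 = (-0.1)·(1) + (0.0)·(-1) + 1.5 = 1.4
ŷ3 = (-0.1)·(3) + (0.0)·(2) + 1.5 = 1.2
errors² = [0.04, 1.21, 3.61, 1.0]
MSE = 5.8600/4 = 1.465

1.465


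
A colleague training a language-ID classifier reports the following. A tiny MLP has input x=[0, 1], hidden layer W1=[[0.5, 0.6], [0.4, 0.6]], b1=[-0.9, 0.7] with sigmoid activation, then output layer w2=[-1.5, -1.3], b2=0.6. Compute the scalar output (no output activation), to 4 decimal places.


z1[0] = (0.5)·(0) + (0.6)·(1) - 0.9 = -0.3
z1[1] = (0.4)·(0) + (0.6)·(1) + 0.7 = 1.3
h = sigmoid(z1) = [0.4256, 0.7858]
output = (-1.5)·(0.4256) + (-1.3)·(0.7858) + 0.6 = -1.0599

-1.0599


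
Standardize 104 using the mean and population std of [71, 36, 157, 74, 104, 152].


μ = 99, σ = 43.9242
z = (104 - 99)/43.9242 = 0.1138

0.1138


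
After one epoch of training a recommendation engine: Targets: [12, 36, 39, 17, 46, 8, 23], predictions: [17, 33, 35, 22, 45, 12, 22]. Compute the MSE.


Squared errors: (12-17)²=25, (36-33)²=9, (39-35)²=16, (17-22)²=25, (46-45)²=1, (8-12)²=16, (23-22)²=1
Sum = 93
MSE = 93/7 = 93/7

93/7


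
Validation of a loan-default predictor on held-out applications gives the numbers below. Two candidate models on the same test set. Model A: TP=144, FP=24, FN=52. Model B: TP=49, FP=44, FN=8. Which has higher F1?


Model A: P=144/168=0.8571, R=144/196=0.7347, F1=2PR/(P+R)=2TP/(2TP+FP+FN)=288/364=0.7912
Model B: P=49/93=0.5269, R=49/57=0.8596, F1=2PR/(P+R)=2TP/(2TP+FP+FN)=98/150=0.6533
0.7912 > 0.6533 → Model A

Model A


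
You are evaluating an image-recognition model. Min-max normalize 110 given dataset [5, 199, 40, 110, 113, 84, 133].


min=5, max=199
(110-5)/(199-5) = 105/194 = 0.5412

0.5412


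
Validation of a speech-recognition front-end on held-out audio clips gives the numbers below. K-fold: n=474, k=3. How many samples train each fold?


Fold size = 474/3 = 158
Training per fold = 474 - 158 = 316

316


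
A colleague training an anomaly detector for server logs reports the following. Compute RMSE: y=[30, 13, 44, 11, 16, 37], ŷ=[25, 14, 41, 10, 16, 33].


MSE = 52/6 = 8.6667
RMSE = √(52/6) = 2.9439

2.9439


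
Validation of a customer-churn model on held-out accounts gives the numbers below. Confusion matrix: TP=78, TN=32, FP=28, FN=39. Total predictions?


Total = TP + TN + FP + FN
= 78 + 32 + 28 + 39
= 177
(Predicted positive: 106, predicted negative: 71)

177


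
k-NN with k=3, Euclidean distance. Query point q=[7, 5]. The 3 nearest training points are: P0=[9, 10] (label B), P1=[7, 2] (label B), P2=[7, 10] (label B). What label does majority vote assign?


d(q,P0) = 5.3852  (label B)
d(q,P1) = 3.0  (label B)
d(q,P2) = 5.0  (label B)
Votes: A=0, B=3
Majority → B

B


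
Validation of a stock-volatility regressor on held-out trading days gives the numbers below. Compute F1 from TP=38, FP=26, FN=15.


Precision = 38/64 = 0.5938
Recall = 38/53 = 0.717
F1 = 2·P·R/(P+R) = 2·TP/(2·TP+FP+FN) = 76/(76+26+15) = 76/117 = 0.6496

0.6496


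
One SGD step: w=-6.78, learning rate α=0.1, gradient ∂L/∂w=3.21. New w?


w_new = w - α·∇
= -6.78 - 0.1·3.21
= -6.78 - 0.321
= -7.101

-7.101


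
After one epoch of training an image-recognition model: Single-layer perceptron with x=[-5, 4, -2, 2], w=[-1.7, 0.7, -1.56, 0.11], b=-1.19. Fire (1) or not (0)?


z = (-5)·(-1.7) + (4)·(0.7) + (-2)·(-1.56) + (2)·(0.11) - 1.19
  = 13.45
step(z) = 1 (z≥0)

1


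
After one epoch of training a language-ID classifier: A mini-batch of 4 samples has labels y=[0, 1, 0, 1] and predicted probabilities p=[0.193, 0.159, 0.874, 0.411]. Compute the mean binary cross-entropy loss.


L[0] = -ln(1-0.193) = -ln(0.807) = 0.2144
L[1] = -ln(0.159) = 1.8389
L[2] = -ln(1-0.874) = -ln(0.126) = 2.0715
L[3] = -ln(0.411) = 0.8892
mean = (0.2144 + 1.8389 + 2.0715 + 0.8892)/4 = 1.2535

1.2535


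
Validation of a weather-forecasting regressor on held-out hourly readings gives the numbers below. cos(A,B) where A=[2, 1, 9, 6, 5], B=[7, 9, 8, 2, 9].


A·B = 2·7 + 1·9 + 9·8 + 6·2 + 5·9 = 152
‖A‖ = √147 = 12.1244, ‖B‖ = √279 = 16.7033
cos = 152/(√147·√279) = 152/√41013 = 0.7506

0.7506


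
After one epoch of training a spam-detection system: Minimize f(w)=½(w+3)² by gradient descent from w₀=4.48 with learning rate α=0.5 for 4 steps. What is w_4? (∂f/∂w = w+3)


step 1: grad = 4.48+3 = 7.48; w = 4.48 - 0.5·(7.48) = 0.74
step 2: grad = 0.74+3 = 3.74; w = 0.74 - 0.5·(3.74) = -1.13
step 3: grad = -1.13+3 = 1.87; w = -1.13 - 0.5·(1.87) = -2.065
step 4: grad = -2.065+3 = 0.935; w = -2.065 - 0.5·(0.935) = -2.5325

-2.5325


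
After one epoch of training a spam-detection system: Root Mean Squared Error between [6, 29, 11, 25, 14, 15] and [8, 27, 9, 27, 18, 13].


MSE = 36/6 = 6
RMSE = √(36/6) = 2.4495

2.4495


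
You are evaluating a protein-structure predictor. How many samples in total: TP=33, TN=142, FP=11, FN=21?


Total = TP + TN + FP + FN
= 33 + 142 + 11 + 21
= 207
(Predicted positive: 44, predicted negative: 163)

207


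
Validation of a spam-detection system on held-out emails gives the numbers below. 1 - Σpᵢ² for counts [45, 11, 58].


Probabilities: [45/114, 11/114, 58/114] ≈ [0.3947, 0.0965, 0.5088]
Σpᵢ² = (2025 + 121 + 3364)/114² = 5510/12996
Gini = 1 - Σpᵢ² = 1 - 5510/12996 = 0.576

0.576


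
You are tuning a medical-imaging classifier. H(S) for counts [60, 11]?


Probabilities: [60/71, 11/71] ≈ [0.8451, 0.1549]
H = -((60/71)·log₂(60/71) + (11/71)·log₂(11/71))
  = 0.622 bits

0.622 bits


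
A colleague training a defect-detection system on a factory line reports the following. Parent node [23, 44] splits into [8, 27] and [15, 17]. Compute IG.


Parent = [23, 44], H_parent = 0.9279
H_left = 0.7755 (n=35), H_right = 0.9972 (n=32)
H_children = (35/67)·0.7755 + (32/67)·0.9972 = 0.8814
IG = 0.9279 - 0.8814 = 0.0465

0.0465


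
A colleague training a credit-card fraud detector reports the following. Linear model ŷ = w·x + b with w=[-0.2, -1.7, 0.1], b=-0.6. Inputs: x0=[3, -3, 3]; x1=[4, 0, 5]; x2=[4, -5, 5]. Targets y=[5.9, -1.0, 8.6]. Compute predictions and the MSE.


ŷ0 = (-0.2)·(3) + (-1.7)·(-3) + (0.1)·(3) - 0.6 = 4.2
ŷ1 = (-0.2)·(4) + (-1.7)·(0) + (0.1)·(5) - 0.6 = -0.9
ŷ2 = (-0.2)·(4) + (-1.7)·(-5) + (0.1)·(5) - 0.6 = 7.6
errors² = [2.89, 0.01, 1.0]
MSE = 3.9000/3 = 1.3

1.3


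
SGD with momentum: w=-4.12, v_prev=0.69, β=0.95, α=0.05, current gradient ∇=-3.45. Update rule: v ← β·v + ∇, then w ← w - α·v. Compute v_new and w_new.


v_new = 0.95·0.69 - 3.45 = 0.6555 - 3.45 = -2.7945
w_new = -4.12 - 0.05·-2.7945 = -4.12 + 0.139725 = -3.980275

v_new=-2.7945, w_new=-3.980275


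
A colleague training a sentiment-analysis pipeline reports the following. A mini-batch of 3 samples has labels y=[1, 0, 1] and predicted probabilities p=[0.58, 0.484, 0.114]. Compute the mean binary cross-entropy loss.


L[0] = -ln(0.58) = 0.5447
L[1] = -ln(1-0.484) = -ln(0.516) = 0.6616
L[2] = -ln(0.114) = 2.1716
mean = (0.5447 + 0.6616 + 2.1716)/3 = 1.126

1.126


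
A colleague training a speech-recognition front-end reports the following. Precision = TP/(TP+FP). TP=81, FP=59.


Precision = TP/(TP+FP)
= 81/(81+59)
= 81/140 = 57.86%

57.86%


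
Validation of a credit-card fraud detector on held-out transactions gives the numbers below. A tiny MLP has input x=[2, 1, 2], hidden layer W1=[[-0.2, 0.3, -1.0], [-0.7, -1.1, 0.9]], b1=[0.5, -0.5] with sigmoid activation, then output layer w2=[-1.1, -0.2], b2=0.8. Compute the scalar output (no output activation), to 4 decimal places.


z1[0] = (-0.2)·(2) + (0.3)·(1) + (-1.0)·(2) + 0.5 = -1.6
z1[1] = (-0.7)·(2) + (-1.1)·(1) + (0.9)·(2) - 0.5 = -1.2
h = sigmoid(z1) = [0.168, 0.2315]
output = (-1.1)·(0.168) + (-0.2)·(0.2315) + 0.8 = 0.5689

0.5689


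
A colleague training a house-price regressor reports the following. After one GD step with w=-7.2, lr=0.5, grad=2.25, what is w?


w_new = w - α·∇
= -7.2 - 0.5·2.25
= -7.2 - 1.125
= -8.325

-8.325


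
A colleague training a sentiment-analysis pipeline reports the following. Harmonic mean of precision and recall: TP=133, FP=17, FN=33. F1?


Precision = 133/150 = 0.8867
Recall = 133/166 = 0.8012
F1 = 2·P·R/(P+R) = 2·TP/(2·TP+FP+FN) = 266/(266+17+33) = 266/316 = 0.8418

0.8418


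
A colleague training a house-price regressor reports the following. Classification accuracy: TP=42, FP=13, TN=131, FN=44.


Accuracy = (TP+TN)/(TP+TN+FP+FN)
= (42+131)/(230)
= 173/230 = 75.22%

75.22%


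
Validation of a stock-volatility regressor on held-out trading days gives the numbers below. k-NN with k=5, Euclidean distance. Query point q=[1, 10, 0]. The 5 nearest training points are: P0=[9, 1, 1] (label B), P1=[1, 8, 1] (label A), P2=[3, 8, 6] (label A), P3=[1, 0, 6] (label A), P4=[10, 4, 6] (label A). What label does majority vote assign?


d(q,P0) = 12.083  (label B)
d(q,P1) = 2.2361  (label A)
d(q,P2) = 6.6332  (label A)
d(q,P3) = 11.6619  (label A)
d(q,P4) = 12.3693  (label A)
Votes: A=4, B=1
Majority → A

A


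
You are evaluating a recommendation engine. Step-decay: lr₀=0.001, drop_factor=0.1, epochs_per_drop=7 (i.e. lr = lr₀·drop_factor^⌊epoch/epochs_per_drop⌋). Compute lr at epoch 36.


n_drops = ⌊36/7⌋ = 5
lr = 0.001·0.1^5 = 0.001·0.00001 = 0.00000001

0.00000001


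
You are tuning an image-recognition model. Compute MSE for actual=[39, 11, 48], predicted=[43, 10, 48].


Squared errors: (39-43)²=16, (11-10)²=1, (48-48)²=0
Sum = 17
MSE = 17/3 = 17/3

17/3


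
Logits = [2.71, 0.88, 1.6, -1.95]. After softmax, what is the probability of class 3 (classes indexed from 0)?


Exponentials: e^2.71=15.0293, e^0.88=2.4109, e^1.6=4.953, e^-1.95=0.1423
Sum = 22.5355
Softmax = [0.6669, 0.107, 0.2198, 0.0063]
p[3] = 0.1423/22.5355 = 0.0063

0.0063


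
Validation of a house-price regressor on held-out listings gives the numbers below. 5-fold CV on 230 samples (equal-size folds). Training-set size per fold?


Fold size = 230/5 = 46
Training per fold = 230 - 46 = 184

184


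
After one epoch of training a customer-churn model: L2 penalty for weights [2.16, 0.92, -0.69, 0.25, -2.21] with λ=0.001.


‖w‖₂² = (2.16)² + (0.92)² + (-0.69)² + (0.25)² + (-2.21)²
     = 4.6656 + 0.8464 + 0.4761 + 0.0625 + 4.8841
     = 10.9347
λ·‖w‖₂² = 0.001·10.9347 = 0.010935

0.010935


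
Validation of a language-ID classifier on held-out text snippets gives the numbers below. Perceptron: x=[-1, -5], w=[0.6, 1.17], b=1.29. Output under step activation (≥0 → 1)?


z = (-1)·(0.6) + (-5)·(1.17) + 1.29
  = -5.16
step(z) = 0 (z<0)

0


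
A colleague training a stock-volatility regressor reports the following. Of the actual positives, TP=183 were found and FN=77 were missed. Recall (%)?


Recall = TP/(TP+FN)
= 183/(183+77)
= 183/260 = 70.38%

70.38%


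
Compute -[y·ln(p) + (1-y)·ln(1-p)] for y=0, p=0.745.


BCE = -[y·ln(p) + (1-y)·ln(1-p)]
= -0 - 1·ln(1-0.745)
= -ln(0.255) = 1.3665

1.3665


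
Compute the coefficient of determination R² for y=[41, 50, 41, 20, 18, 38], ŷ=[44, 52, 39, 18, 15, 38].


ȳ = 34.6667
SS_res = Σ(y-ŷ)² = 30
SS_tot = Σ(y-ȳ)² = 819.33
R² = 1 - SS_res/SS_tot = 1 - 0.0366 = 0.9634

0.9634


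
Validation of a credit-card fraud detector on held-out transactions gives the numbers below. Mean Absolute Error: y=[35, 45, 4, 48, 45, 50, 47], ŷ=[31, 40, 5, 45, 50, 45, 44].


Absolute errors: |35-31|=4, |45-40|=5, |4-5|=1, |48-45|=3, |45-50|=5, |50-45|=5, |47-44|=3
Sum = 26
MAE = 26/7 = 26/7

26/7


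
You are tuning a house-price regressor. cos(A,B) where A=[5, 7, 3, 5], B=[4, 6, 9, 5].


A·B = 5·4 + 7·6 + 3·9 + 5·5 = 114
‖A‖ = √108 = 10.3923, ‖B‖ = √158 = 12.5698
cos = 114/(√108·√158) = 114/√17064 = 0.8727

0.8727


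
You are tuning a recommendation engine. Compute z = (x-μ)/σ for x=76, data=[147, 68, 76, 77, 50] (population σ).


μ = 83.6, σ = 33.1457
z = (76 - 83.6)/33.1457 = -0.2293

-0.2293


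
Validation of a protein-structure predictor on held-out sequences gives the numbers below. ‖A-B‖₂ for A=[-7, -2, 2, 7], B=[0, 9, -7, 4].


d = √((-7-0)² + (-2-9)² + (2+ 7)² + (7-4)²)
  = √(49 + 121 + 81 + 9)
  = √260 = 16.1245

16.1245


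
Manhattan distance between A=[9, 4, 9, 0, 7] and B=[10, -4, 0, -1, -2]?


d = |9-10| + |4+ 4| + |9-0| + |0+ 1| + |7+ 2|
  = 1 + 8 + 9 + 1 + 9
  = 28

28


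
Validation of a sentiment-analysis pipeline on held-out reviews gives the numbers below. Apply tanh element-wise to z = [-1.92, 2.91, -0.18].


tanh(-1.92) = -0.9579
tanh(2.91) = 0.9941
tanh(-0.18) = -0.1781
result = [-0.9579, 0.9941, -0.1781]

[-0.9579, 0.9941, -0.1781]


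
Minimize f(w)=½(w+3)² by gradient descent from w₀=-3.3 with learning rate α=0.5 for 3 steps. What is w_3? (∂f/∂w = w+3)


step 1: grad = -3.3+3 = -0.3; w = -3.3 - 0.5·(-0.3) = -3.15
step 2: grad = -3.15+3 = -0.15; w = -3.15 - 0.5·(-0.15) = -3.075
step 3: grad = -3.075+3 = -0.075; w = -3.075 - 0.5·(-0.075) = -3.0375

-3.0375


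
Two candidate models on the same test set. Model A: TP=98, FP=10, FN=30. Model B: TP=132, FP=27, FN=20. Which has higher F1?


Model A: P=98/108=0.9074, R=98/128=0.7656, F1=2PR/(P+R)=2TP/(2TP+FP+FN)=196/236=0.8305
Model B: P=132/159=0.8302, R=132/152=0.8684, F1=2PR/(P+R)=2TP/(2TP+FP+FN)=264/311=0.8489
0.8305 < 0.8489 → Model B

Model B


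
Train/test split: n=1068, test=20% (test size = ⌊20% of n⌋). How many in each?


Test = ⌊1068·20/100⌋ = 213
Train = 1068 - 213 = 855

Train: 855, Test: 213


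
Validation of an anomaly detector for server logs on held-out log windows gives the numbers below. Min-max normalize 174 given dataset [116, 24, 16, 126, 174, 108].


min=16, max=174
(174-16)/(174-16) = 158/158 = 1.0

1.0


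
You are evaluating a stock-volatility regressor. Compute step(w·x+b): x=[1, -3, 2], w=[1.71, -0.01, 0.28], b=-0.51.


z = (1)·(1.71) + (-3)·(-0.01) + (2)·(0.28) - 0.51
  = 1.79
step(z) = 1 (z≥0)

1


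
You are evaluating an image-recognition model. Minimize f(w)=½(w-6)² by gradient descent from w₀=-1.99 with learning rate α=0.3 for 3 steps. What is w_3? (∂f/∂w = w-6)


step 1: grad = -1.99-6 = -7.99; w = -1.99 - 0.3·(-7.99) = 0.407
step 2: grad = 0.407-6 = -5.593; w = 0.407 - 0.3·(-5.593) = 2.0849
step 3: grad = 2.0849-6 = -3.9151; w = 2.0849 - 0.3·(-3.9151) = 3.25943

3.25943


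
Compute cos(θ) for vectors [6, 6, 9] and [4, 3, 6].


A·B = 6·4 + 6·3 + 9·6 = 96
‖A‖ = √153 = 12.3693, ‖B‖ = √61 = 7.8102
cos = 96/(√153·√61) = 96/√9333 = 0.9937

0.9937


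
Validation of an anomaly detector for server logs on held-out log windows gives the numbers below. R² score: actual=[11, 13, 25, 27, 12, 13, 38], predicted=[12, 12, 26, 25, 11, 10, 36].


ȳ = 19.8571
SS_res = Σ(y-ŷ)² = 21
SS_tot = Σ(y-ȳ)² = 640.86
R² = 1 - SS_res/SS_tot = 1 - 0.0328 = 0.9672

0.9672


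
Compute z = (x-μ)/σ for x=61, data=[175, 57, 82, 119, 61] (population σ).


μ = 98.8, σ = 43.9836
z = (61 - 98.8)/43.9836 = -0.8594

-0.8594


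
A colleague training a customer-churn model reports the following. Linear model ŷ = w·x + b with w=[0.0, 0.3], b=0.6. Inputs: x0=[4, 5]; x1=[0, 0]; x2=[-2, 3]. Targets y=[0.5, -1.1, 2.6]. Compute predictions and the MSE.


ŷ0 = (0.0)·(4) + (0.3)·(5) + 0.6 = 2.1
ŷ1 = (0.0)·(0) + (0.3)·(0) + 0.6 = 0.6
ŷ2 = (0.0)·(-2) + (0.3)·(3) + 0.6 = 1.5
errors² = [2.56, 2.89, 1.21]
MSE = 6.6600/3 = 2.22

2.22


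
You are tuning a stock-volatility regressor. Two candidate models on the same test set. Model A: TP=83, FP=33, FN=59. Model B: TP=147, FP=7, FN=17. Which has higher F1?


Model A: P=83/116=0.7155, R=83/142=0.5845, F1=2PR/(P+R)=2TP/(2TP+FP+FN)=166/258=0.6434
Model B: P=147/154=0.9545, R=147/164=0.8963, F1=2PR/(P+R)=2TP/(2TP+FP+FN)=294/318=0.9245
0.6434 < 0.9245 → Model B

Model B


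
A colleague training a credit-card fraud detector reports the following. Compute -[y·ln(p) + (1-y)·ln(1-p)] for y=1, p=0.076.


BCE = -[y·ln(p) + (1-y)·ln(1-p)]
= -1·ln(0.076) - 0
= -ln(0.076) = 2.577

2.577


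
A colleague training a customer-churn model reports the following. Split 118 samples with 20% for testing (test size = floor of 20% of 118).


Test = ⌊118·20/100⌋ = 23
Train = 118 - 23 = 95

Train: 95, Test: 23


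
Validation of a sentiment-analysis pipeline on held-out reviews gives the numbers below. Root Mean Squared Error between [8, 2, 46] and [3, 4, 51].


MSE = 54/3 = 18
RMSE = √(54/3) = 4.2426

4.2426


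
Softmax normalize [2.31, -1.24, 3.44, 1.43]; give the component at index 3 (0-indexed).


Exponentials: e^2.31=10.0744, e^-1.24=0.2894, e^3.44=31.187, e^1.43=4.1787
Sum = 45.7295
Softmax = [0.2203, 0.0063, 0.682, 0.0914]
p[3] = 4.1787/45.7295 = 0.0914

0.0914


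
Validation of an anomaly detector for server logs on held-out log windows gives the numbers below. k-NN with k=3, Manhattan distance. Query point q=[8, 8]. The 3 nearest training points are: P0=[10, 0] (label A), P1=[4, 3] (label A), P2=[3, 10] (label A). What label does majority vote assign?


d(q,P0) = 10  (label A)
d(q,P1) = 9  (label A)
d(q,P2) = 7  (label A)
Votes: A=3, B=0
Majority → A

A


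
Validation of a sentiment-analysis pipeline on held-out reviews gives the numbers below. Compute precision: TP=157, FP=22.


Precision = TP/(TP+FP)
= 157/(157+22)
= 157/179 = 87.71%

87.71%


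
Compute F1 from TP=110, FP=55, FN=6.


Precision = 110/165 = 0.6667
Recall = 110/116 = 0.9483
F1 = 2·P·R/(P+R) = 2·TP/(2·TP+FP+FN) = 220/(220+55+6) = 220/281 = 0.7829

0.7829


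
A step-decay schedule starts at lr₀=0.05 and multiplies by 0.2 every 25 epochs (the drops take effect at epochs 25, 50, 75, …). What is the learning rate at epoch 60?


n_drops = ⌊60/25⌋ = 2
lr = 0.05·0.2^2 = 0.05·0.04 = 0.002

0.002


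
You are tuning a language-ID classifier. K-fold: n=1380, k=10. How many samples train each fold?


Fold size = 1380/10 = 138
Training per fold = 1380 - 138 = 1242

1242


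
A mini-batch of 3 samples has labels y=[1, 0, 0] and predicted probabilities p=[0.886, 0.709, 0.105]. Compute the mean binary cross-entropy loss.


L[0] = -ln(0.886) = 0.121
L[1] = -ln(1-0.709) = -ln(0.291) = 1.2344
L[2] = -ln(1-0.105) = -ln(0.895) = 0.1109
mean = (0.121 + 1.2344 + 0.1109)/3 = 0.4888

0.4888


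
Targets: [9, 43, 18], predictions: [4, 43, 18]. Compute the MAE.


Absolute errors: |9-4|=5, |43-43|=0, |18-18|=0
Sum = 5
MAE = 5/3 = 5/3

5/3


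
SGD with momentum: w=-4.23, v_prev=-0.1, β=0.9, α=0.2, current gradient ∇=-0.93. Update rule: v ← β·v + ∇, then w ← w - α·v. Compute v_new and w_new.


v_new = 0.9·-0.1 - 0.93 = -0.09 - 0.93 = -1.02
w_new = -4.23 - 0.2·-1.02 = -4.23 + 0.204 = -4.026

v_new=-1.02, w_new=-4.026


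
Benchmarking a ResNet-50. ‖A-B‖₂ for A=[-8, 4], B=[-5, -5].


d = √((-8+ 5)² + (4+ 5)²)
  = √(9 + 81)
  = √90 = 9.4868

9.4868


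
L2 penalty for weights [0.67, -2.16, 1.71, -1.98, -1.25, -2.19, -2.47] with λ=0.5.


‖w‖₂² = (0.67)² + (-2.16)² + (1.71)² + (-1.98)² + (-1.25)² + (-2.19)² + (-2.47)²
     = 0.4489 + 4.6656 + 2.9241 + 3.9204 + 1.5625 + 4.7961 + 6.1009
     = 24.4185
λ·‖w‖₂² = 0.5·24.4185 = 12.20925

12.20925


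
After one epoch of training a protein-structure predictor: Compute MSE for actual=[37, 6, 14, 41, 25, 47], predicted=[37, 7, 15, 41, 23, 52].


Squared errors: (37-37)²=0, (6-7)²=1, (14-15)²=1, (41-41)²=0, (25-23)²=4, (47-52)²=25
Sum = 31
MSE = 31/6 = 31/6

31/6


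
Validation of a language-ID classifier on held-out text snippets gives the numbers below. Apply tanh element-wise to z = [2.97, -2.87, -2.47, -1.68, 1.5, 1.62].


tanh(2.97) = 0.9947
tanh(-2.87) = -0.9936
tanh(-2.47) = -0.9858
tanh(-1.68) = -0.9329
tanh(1.5) = 0.9051
tanh(1.62) = 0.9246
result = [0.9947, -0.9936, -0.9858, -0.9329, 0.9051, 0.9246]

[0.9947, -0.9936, -0.9858, -0.9329, 0.9051, 0.9246]


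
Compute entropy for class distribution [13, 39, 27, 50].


Probabilities: [13/129, 39/129, 27/129, 50/129] ≈ [0.1008, 0.3023, 0.2093, 0.3876]
H = -((13/129)·log₂(13/129) + (39/129)·log₂(39/129) + (27/129)·log₂(27/129) + (50/129)·log₂(50/129))
  = 1.8577 bits

1.8577 bits


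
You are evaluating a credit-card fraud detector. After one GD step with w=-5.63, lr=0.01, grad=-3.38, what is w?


w_new = w - α·∇
= -5.63 - 0.01·-3.38
= -5.63 + 0.0338
= -5.5962

-5.5962


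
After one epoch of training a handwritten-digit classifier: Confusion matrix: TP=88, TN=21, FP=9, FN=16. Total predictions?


Total = TP + TN + FP + FN
= 88 + 21 + 9 + 16
= 134
(Predicted positive: 97, predicted negative: 37)

134


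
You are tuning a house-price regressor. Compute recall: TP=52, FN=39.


Recall = TP/(TP+FN)
= 52/(52+39)
= 52/91 = 57.14%

57.14%


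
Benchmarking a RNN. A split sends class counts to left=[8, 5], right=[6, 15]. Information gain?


Parent = [14, 20], H_parent = 0.9774
H_left = 0.9612 (n=13), H_right = 0.8631 (n=21)
H_children = (13/34)·0.9612 + (21/34)·0.8631 = 0.9006
IG = 0.9774 - 0.9006 = 0.0768

0.0768


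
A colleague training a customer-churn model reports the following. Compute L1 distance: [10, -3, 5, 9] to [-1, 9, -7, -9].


d = |10+ 1| + |-3-9| + |5+ 7| + |9+ 9|
  = 11 + 12 + 12 + 18
  = 53

53


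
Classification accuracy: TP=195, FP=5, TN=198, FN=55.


Accuracy = (TP+TN)/(TP+TN+FP+FN)
= (195+198)/(453)
= 393/453 = 86.75%

86.75%


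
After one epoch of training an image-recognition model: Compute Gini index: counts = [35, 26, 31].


Probabilities: [35/92, 26/92, 31/92] ≈ [0.3804, 0.2826, 0.337]
Σpᵢ² = (1225 + 676 + 961)/92² = 2862/8464
Gini = 1 - Σpᵢ² = 1 - 2862/8464 = 0.6619

0.6619


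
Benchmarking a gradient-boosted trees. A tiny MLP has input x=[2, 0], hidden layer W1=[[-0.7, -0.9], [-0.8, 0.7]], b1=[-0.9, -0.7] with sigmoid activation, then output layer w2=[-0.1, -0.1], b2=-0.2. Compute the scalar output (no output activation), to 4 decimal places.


z1[0] = (-0.7)·(2) + (-0.9)·(0) - 0.9 = -2.3
z1[1] = (-0.8)·(2) + (0.7)·(0) - 0.7 = -2.3
h = sigmoid(z1) = [0.0911, 0.0911]
output = (-0.1)·(0.0911) + (-0.1)·(0.0911) - 0.2 = -0.2182

-0.2182


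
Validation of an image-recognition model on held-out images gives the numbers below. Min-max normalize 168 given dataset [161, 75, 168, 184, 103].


min=75, max=184
(168-75)/(184-75) = 93/109 = 0.8532

0.8532


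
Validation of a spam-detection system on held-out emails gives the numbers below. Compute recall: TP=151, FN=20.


Recall = TP/(TP+FN)
= 151/(151+20)
= 151/171 = 88.3%

88.3%


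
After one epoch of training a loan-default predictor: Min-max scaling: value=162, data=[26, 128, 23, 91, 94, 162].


min=23, max=162
(162-23)/(162-23) = 139/139 = 1.0

1.0
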